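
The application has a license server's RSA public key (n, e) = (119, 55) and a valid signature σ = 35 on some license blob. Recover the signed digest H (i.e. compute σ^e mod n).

σ^2 ≡ 35^2 = 1225 ≡ 35
σ^4 ≡ 35^2 = 1225 ≡ 35
σ^8 ≡ 35^2 = 1225 ≡ 35
σ^16 ≡ 35^2 = 1225 ≡ 35
σ^32 ≡ 35^2 = 1225 ≡ 35
55 = 32 + 16 + 4 + 2 + 1, so σ^55 ≡ 35·35·35·35·35 ≡ 35 (mod 119)

35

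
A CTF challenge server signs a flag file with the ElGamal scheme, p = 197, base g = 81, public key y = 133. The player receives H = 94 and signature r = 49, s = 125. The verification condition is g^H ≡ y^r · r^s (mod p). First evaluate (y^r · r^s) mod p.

Squares mod 197: 133^1≡133, 133^2≡156, 133^4≡105, 133^8≡190, 133^16≡49, 133^32≡37
49 = 32 + 16 + 1, so 133^49 ≡ 37·49·133 ≡ 1 (mod 197)
Squares mod 197: 49^1≡49, 49^2≡37, 49^4≡187, 49^8≡100, 49^16≡150, 49^32≡42, 49^64≡188
125 = 64 + 32 + 16 + 8 + 4 + 1, so 49^125 ≡ 188·42·150·100·187·49 ≡ 135 (mod 197)
y^r · r^s ≡ 1·135 = 135 ≡ 135 (mod 197)

135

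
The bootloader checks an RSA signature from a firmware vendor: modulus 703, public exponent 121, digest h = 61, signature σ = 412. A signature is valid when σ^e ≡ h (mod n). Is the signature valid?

invalid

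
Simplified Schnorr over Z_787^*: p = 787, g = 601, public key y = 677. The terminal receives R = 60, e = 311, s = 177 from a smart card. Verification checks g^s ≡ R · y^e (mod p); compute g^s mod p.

335

Squares mod 787: 601^1≡601, 601^2≡755, 601^4≡237, 601^8≡292, 601^16≡268, 601^32≡207, 601^64≡351, 601^128≡429
177 = 128 + 32 + 16 + 1, so 601^177 ≡ 429·207·268·601 ≡ 335 (mod 787)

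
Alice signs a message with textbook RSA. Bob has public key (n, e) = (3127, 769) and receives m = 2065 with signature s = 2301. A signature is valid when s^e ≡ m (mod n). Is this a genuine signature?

genuine

Squares mod 3127: s^1≡2301, s^2≡590, s^4≡1003, s^8≡2242, s^16≡1475, s^32≡2360, s^64≡413, s^128≡1711, s^256≡649, s^512≡2183
769 = 512 + 256 + 1, so s^769 ≡ 2183·649·2301 ≡ 2065 (mod 3127)
s^769 mod 3127 = 2065 matches m.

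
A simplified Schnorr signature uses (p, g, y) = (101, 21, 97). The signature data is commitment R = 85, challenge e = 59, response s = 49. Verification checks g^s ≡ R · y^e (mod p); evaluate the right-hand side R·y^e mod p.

77

97^2 = 9409 ≡ 16
97^4 ≡ 16^2 = 256 ≡ 54
97^8 ≡ 54^2 = 2916 ≡ 88
97^16 ≡ 88^2 = 7744 ≡ 68
97^32 ≡ 68^2 = 4624 ≡ 79
59 = 32 + 16 + 8 + 2 + 1, so 97^59 ≡ 79·68·88·16·97 ≡ 52 (mod 101)
R · y^e ≡ 85·52 = 4420 ≡ 77 (mod 101)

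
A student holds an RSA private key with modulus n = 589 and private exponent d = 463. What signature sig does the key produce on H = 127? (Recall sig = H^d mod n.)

148

H^2 ≡ 127^2 = 16129 ≡ 226
H^4 ≡ 226^2 = 51076 ≡ 422
H^8 ≡ 422^2 = 178084 ≡ 206
H^16 ≡ 206^2 = 42436 ≡ 28
H^32 ≡ 28^2 = 784 ≡ 195
H^64 ≡ 195^2 = 38025 ≡ 329
H^128 ≡ 329^2 = 108241 ≡ 454
H^256 ≡ 454^2 = 206116 ≡ 555
463 = 256 + 128 + 64 + 8 + 4 + 2 + 1, so H^463 ≡ 555·454·329·206·422·226·127 ≡ 148 (mod 589)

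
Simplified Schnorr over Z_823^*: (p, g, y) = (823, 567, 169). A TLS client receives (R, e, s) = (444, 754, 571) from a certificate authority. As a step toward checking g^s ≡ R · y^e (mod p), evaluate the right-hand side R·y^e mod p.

268

169^2 = 28561 ≡ 579
169^4 ≡ 579^2 = 335241 ≡ 280
169^8 ≡ 280^2 = 78400 ≡ 215
169^16 ≡ 215^2 = 46225 ≡ 137
169^32 ≡ 137^2 = 18769 ≡ 663
169^64 ≡ 663^2 = 439569 ≡ 87
169^128 ≡ 87^2 = 7569 ≡ 162
169^256 ≡ 162^2 = 26244 ≡ 731
169^512 ≡ 731^2 = 534361 ≡ 234
754 = 512 + 128 + 64 + 32 + 16 + 2, so 169^754 ≡ 234·162·87·663·137·579 ≡ 616 (mod 823)
R · y^e ≡ 444·616 = 273504 ≡ 268 (mod 823)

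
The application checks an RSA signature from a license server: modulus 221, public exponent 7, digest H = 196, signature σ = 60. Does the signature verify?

σ^2 ≡ 60^2 = 3600 ≡ 64
σ^4 ≡ 64^2 = 4096 ≡ 118
7 = 4 + 2 + 1, so σ^7 ≡ 118·64·60 ≡ 70 (mod 221)
The recovered value 70 does not match the digest 196.

does not verify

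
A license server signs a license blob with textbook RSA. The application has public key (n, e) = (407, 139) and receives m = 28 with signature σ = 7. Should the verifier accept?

reject

σ^2 ≡ 7^2 = 49
σ^4 ≡ 49^2 = 2401 ≡ 366
σ^8 ≡ 366^2 = 133956 ≡ 53
σ^16 ≡ 53^2 = 2809 ≡ 367
σ^32 ≡ 367^2 = 134689 ≡ 379
σ^64 ≡ 379^2 = 143641 ≡ 377
σ^128 ≡ 377^2 = 142129 ≡ 86
139 = 128 + 8 + 2 + 1, so σ^139 ≡ 86·53·49·7 ≡ 107 (mod 407)
The recovered value 107 does not match the digest 28.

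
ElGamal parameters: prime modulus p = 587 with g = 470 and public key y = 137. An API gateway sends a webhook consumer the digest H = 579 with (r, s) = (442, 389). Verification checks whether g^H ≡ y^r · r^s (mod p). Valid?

yes

Left side g^H mod p:
470^2 = 220900 ≡ 188
470^4 ≡ 188^2 = 35344 ≡ 124
470^8 ≡ 124^2 = 15376 ≡ 114
470^16 ≡ 114^2 = 12996 ≡ 82
470^32 ≡ 82^2 = 6724 ≡ 267
470^64 ≡ 267^2 = 71289 ≡ 262
470^128 ≡ 262^2 = 68644 ≡ 552
470^256 ≡ 552^2 = 304704 ≡ 51
470^512 ≡ 51^2 = 2601 ≡ 253
579 = 512 + 64 + 2 + 1, so 470^579 ≡ 253·262·188·470 ≡ 138 (mod 587)
Right side y^r · r^s mod p:
137^2 = 18769 ≡ 572
137^4 ≡ 572^2 = 327184 ≡ 225
137^8 ≡ 225^2 = 50625 ≡ 143
137^16 ≡ 143^2 = 20449 ≡ 491
137^32 ≡ 491^2 = 241081 ≡ 411
137^64 ≡ 411^2 = 168921 ≡ 452
137^128 ≡ 452^2 = 204304 ≡ 28
137^256 ≡ 28^2 = 784 ≡ 197
442 = 256 + 128 + 32 + 16 + 8 + 2, so 137^442 ≡ 197·28·411·491·143·572 ≡ 385 (mod 587)
442^2 = 195364 ≡ 480
442^4 ≡ 480^2 = 230400 ≡ 296
442^8 ≡ 296^2 = 87616 ≡ 153
442^16 ≡ 153^2 = 23409 ≡ 516
442^32 ≡ 516^2 = 266256 ≡ 345
442^64 ≡ 345^2 = 119025 ≡ 451
442^128 ≡ 451^2 = 203401 ≡ 299
442^256 ≡ 299^2 = 89401 ≡ 177
389 = 256 + 128 + 4 + 1, so 442^389 ≡ 177·299·296·442 ≡ 40 (mod 587)
385·40 = 15400 ≡ 138 (mod 587)
138 ≡ 138 (mod 587), so the signature is genuine.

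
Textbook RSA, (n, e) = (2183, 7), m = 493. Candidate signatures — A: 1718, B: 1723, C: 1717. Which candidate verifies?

A

Candidate A: Squares mod 2183: 1718^1≡1718, 1718^2≡108, 1718^4≡749; 7 = 4 + 2 + 1, so 1718^7 ≡ 749·108·1718 ≡ 493 (mod 2183)
  → matches m = 493
Candidate B: Squares mod 2183: 1723^1≡1723, 1723^2≡2032, 1723^4≡971; 7 = 4 + 2 + 1, so 1723^7 ≡ 971·2032·1723 ≡ 1875 (mod 2183)
Candidate C: Squares mod 2183: 1717^1≡1717, 1717^2≡1039, 1717^4≡1119; 7 = 4 + 2 + 1, so 1717^7 ≡ 1119·1039·1717 ≡ 1515 (mod 2183)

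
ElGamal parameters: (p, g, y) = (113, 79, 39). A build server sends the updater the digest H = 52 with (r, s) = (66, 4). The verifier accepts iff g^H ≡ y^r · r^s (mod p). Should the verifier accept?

reject

Left side g^H mod p:
Squares mod 113: 79^1≡79, 79^2≡26, 79^4≡111, 79^8≡4, 79^16≡16, 79^32≡30
52 = 32 + 16 + 4, so 79^52 ≡ 30·16·111 ≡ 57 (mod 113)
Right side y^r · r^s mod p:
Squares mod 113: 39^1≡39, 39^2≡52, 39^4≡105, 39^8≡64, 39^16≡28, 39^32≡106, 39^64≡49
66 = 64 + 2, so 39^66 ≡ 49·52 ≡ 62 (mod 113)
Squares mod 113: 66^1≡66, 66^2≡62, 66^4≡2
66^4 ≡ 2 (mod 113)
62·2 = 124 ≡ 11 (mod 113)
57 ≠ 11, so verification fails.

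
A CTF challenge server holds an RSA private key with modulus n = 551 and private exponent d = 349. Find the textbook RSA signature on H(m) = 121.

(H(m))^2 ≡ 121^2 = 14641 ≡ 315
(H(m))^4 ≡ 315^2 = 99225 ≡ 45
(H(m))^8 ≡ 45^2 = 2025 ≡ 372
(H(m))^16 ≡ 372^2 = 138384 ≡ 83
(H(m))^32 ≡ 83^2 = 6889 ≡ 277
(H(m))^64 ≡ 277^2 = 76729 ≡ 140
(H(m))^128 ≡ 140^2 = 19600 ≡ 315
(H(m))^256 ≡ 315^2 = 99225 ≡ 45
349 = 256 + 64 + 16 + 8 + 4 + 1, so (H(m))^349 ≡ 45·140·83·372·45·121 ≡ 64 (mod 551)

64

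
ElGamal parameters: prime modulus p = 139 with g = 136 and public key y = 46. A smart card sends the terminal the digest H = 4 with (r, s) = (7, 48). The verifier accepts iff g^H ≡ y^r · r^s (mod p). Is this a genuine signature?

forged

Left side g^H mod p:
Squares mod 139: 136^1≡136, 136^2≡9, 136^4≡81
136^4 ≡ 81 (mod 139)
Right side y^r · r^s mod p:
Squares mod 139: 46^1≡46, 46^2≡31, 46^4≡127
7 = 4 + 2 + 1, so 46^7 ≡ 127·31·46 ≡ 124 (mod 139)
Squares mod 139: 7^1≡7, 7^2≡49, 7^4≡38, 7^8≡54, 7^16≡136, 7^32≡9
48 = 32 + 16, so 7^48 ≡ 9·136 ≡ 112 (mod 139)
124·112 = 13888 ≡ 127 (mod 139)
81 ≠ 127, so verification fails.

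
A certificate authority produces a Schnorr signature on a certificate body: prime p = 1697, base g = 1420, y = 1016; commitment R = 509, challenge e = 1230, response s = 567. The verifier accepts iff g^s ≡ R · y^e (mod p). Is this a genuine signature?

genuine

g^s mod p:
Squares mod 1697: 1420^1≡1420, 1420^2≡364, 1420^4≡130, 1420^8≡1627, 1420^16≡1506, 1420^32≡844, 1420^64≡1293, 1420^128≡304, 1420^256≡778, 1420^512≡1152
567 = 512 + 32 + 16 + 4 + 2 + 1, so 1420^567 ≡ 1152·844·1506·130·364·1420 ≡ 666 (mod 1697)
R · y^e mod p:
Squares mod 1697: 1016^1≡1016, 1016^2≡480, 1016^4≡1305, 1016^8≡934, 1016^16≡98, 1016^32≡1119, 1016^64≡1472, 1016^128≡1412, 1016^256≡1466, 1016^512≡754, 1016^1024≡21
1230 = 1024 + 128 + 64 + 8 + 4 + 2, so 1016^1230 ≡ 21·1412·1472·934·1305·480 ≡ 128 (mod 1697)
509·128 = 65152 ≡ 666 (mod 1697)
666 ≡ 666 (mod 1697); signature holds.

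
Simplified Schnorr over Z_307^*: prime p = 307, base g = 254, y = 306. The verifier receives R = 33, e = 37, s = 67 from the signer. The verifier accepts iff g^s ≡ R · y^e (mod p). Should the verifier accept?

g^s mod p:
254^67 mod 307 = 33
R · y^e mod p:
306^37 mod 307 = 306
33·306 = 10098 ≡ 274 (mod 307)
33 ≠ 274; the check fails.

reject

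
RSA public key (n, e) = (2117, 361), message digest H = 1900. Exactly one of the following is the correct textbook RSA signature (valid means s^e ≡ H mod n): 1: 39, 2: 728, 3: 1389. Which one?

3

Candidate 1: Squares mod 2117: 39^1≡39, 39^2≡1521, 39^4≡1677, 39^8≡953, 39^16≡16, 39^32≡256, 39^64≡2026, 39^128≡1930, 39^256≡1097; 361 = 256 + 64 + 32 + 8 + 1, so 39^361 ≡ 1097·2026·256·953·39 ≡ 404 (mod 2117)
Candidate 2: Squares mod 2117: 728^1≡728, 728^2≡734, 728^4≡1038, 728^8≡2008, 728^16≡1296, 728^32≡835, 728^64≡732, 728^128≡223, 728^256≡1038; 361 = 256 + 64 + 32 + 8 + 1, so 728^361 ≡ 1038·732·835·2008·728 ≡ 217 (mod 2117)
Candidate 3: Squares mod 2117: 1389^1≡1389, 1389^2≡734, 1389^4≡1038, 1389^8≡2008, 1389^16≡1296, 1389^32≡835, 1389^64≡732, 1389^128≡223, 1389^256≡1038; 361 = 256 + 64 + 32 + 8 + 1, so 1389^361 ≡ 1038·732·835·2008·1389 ≡ 1900 (mod 2117)
  → matches H = 1900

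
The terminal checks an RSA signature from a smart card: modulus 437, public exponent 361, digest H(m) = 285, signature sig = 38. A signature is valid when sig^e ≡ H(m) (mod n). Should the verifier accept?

sig^2 ≡ 38^2 = 1444 ≡ 133
sig^4 ≡ 133^2 = 17689 ≡ 209
sig^8 ≡ 209^2 = 43681 ≡ 418
sig^16 ≡ 418^2 = 174724 ≡ 361
sig^32 ≡ 361^2 = 130321 ≡ 95
sig^64 ≡ 95^2 = 9025 ≡ 285
sig^128 ≡ 285^2 = 81225 ≡ 380
sig^256 ≡ 380^2 = 144400 ≡ 190
361 = 256 + 64 + 32 + 8 + 1, so sig^361 ≡ 190·285·95·418·38 ≡ 152 (mod 437)
The recovered value 152 does not match the digest 285.

reject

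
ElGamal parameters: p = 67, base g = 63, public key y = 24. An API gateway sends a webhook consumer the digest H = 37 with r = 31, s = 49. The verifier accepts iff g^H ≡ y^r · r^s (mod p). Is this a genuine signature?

genuine

Left side g^H mod p:
63^2 = 3969 ≡ 16
63^4 ≡ 16^2 = 256 ≡ 55
63^8 ≡ 55^2 = 3025 ≡ 10
63^16 ≡ 10^2 = 100 ≡ 33
63^32 ≡ 33^2 = 1089 ≡ 17
37 = 32 + 4 + 1, so 63^37 ≡ 17·55·63 ≡ 12 (mod 67)
Right side y^r · r^s mod p:
24^2 = 576 ≡ 40
24^4 ≡ 40^2 = 1600 ≡ 59
24^8 ≡ 59^2 = 3481 ≡ 64
24^16 ≡ 64^2 = 4096 ≡ 9
31 = 16 + 8 + 4 + 2 + 1, so 24^31 ≡ 9·64·59·40·24 ≡ 62 (mod 67)
31^2 = 961 ≡ 23
31^4 ≡ 23^2 = 529 ≡ 60
31^8 ≡ 60^2 = 3600 ≡ 49
31^16 ≡ 49^2 = 2401 ≡ 56
31^32 ≡ 56^2 = 3136 ≡ 54
49 = 32 + 16 + 1, so 31^49 ≡ 54·56·31 ≡ 11 (mod 67)
62·11 = 682 ≡ 12 (mod 67)
12 ≡ 12 (mod 67), so the signature is genuine.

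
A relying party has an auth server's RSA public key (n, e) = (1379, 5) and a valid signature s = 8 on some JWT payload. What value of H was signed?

1051

s^2 ≡ 8^2 = 64
s^4 ≡ 64^2 = 4096 ≡ 1338
5 = 4 + 1, so s^5 ≡ 1338·8 ≡ 1051 (mod 1379)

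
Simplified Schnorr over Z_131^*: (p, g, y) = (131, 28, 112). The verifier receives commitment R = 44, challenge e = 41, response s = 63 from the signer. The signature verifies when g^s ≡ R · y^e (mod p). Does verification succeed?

fails

g^s mod p:
Squares mod 131: 28^1≡28, 28^2≡129, 28^4≡4, 28^8≡16, 28^16≡125, 28^32≡36
63 = 32 + 16 + 8 + 4 + 2 + 1, so 28^63 ≡ 36·125·16·4·129·28 ≡ 65 (mod 131)
R · y^e mod p:
Squares mod 131: 112^1≡112, 112^2≡99, 112^4≡107, 112^8≡52, 112^16≡84, 112^32≡113
41 = 32 + 8 + 1, so 112^41 ≡ 113·52·112 ≡ 99 (mod 131)
44·99 = 4356 ≡ 33 (mod 131)
65 ≠ 33; the check fails.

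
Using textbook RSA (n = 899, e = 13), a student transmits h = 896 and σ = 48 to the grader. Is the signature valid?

invalid

σ^13 mod 899 = 3
σ^13 mod 899 = 3, but h = 896.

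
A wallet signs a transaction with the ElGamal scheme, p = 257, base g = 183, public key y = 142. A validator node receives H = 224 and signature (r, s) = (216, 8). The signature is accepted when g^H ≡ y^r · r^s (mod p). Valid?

yes

Left side g^H mod p:
183^2 = 33489 ≡ 79
183^4 ≡ 79^2 = 6241 ≡ 73
183^8 ≡ 73^2 = 5329 ≡ 189
183^16 ≡ 189^2 = 35721 ≡ 255
183^32 ≡ 255^2 = 65025 ≡ 4
183^64 ≡ 4^2 = 16
183^128 ≡ 16^2 = 256
224 = 128 + 64 + 32, so 183^224 ≡ 256·16·4 ≡ 193 (mod 257)
Right side y^r · r^s mod p:
142^2 = 20164 ≡ 118
142^4 ≡ 118^2 = 13924 ≡ 46
142^8 ≡ 46^2 = 2116 ≡ 60
142^16 ≡ 60^2 = 3600 ≡ 2
142^32 ≡ 2^2 = 4
142^64 ≡ 4^2 = 16
142^128 ≡ 16^2 = 256
216 = 128 + 64 + 16 + 8, so 142^216 ≡ 256·16·2·60 ≡ 136 (mod 257)
216^2 = 46656 ≡ 139
216^4 ≡ 139^2 = 19321 ≡ 46
216^8 ≡ 46^2 = 2116 ≡ 60
136·60 = 8160 ≡ 193 (mod 257)
193 ≡ 193 (mod 257), so the signature is genuine.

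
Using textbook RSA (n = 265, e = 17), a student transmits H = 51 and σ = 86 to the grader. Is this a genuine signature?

genuine

σ^2 ≡ 86^2 = 7396 ≡ 241
σ^4 ≡ 241^2 = 58081 ≡ 46
σ^8 ≡ 46^2 = 2116 ≡ 261
σ^16 ≡ 261^2 = 68121 ≡ 16
17 = 16 + 1, so σ^17 ≡ 16·86 ≡ 51 (mod 265)
σ^17 mod 265 = 51 matches H.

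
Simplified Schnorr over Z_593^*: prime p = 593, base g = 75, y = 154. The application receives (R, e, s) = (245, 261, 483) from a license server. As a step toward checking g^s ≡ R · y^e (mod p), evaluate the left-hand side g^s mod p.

206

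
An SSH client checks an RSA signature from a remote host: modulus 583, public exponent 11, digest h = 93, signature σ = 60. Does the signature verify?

verifies

σ^2 ≡ 60^2 = 3600 ≡ 102
σ^4 ≡ 102^2 = 10404 ≡ 493
σ^8 ≡ 493^2 = 243049 ≡ 521
11 = 8 + 2 + 1, so σ^11 ≡ 521·102·60 ≡ 93 (mod 583)
σ^11 mod 583 = 93 matches h.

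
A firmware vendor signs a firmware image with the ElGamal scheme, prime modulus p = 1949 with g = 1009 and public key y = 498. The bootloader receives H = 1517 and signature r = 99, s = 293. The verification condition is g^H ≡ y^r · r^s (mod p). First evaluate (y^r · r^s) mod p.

498^2 = 248004 ≡ 481
498^4 ≡ 481^2 = 231361 ≡ 1379
498^8 ≡ 1379^2 = 1901641 ≡ 1366
498^16 ≡ 1366^2 = 1865956 ≡ 763
498^32 ≡ 763^2 = 582169 ≡ 1367
498^64 ≡ 1367^2 = 1868689 ≡ 1547
99 = 64 + 32 + 2 + 1, so 498^99 ≡ 1547·1367·481·498 ≡ 1665 (mod 1949)
99^2 = 9801 ≡ 56
99^4 ≡ 56^2 = 3136 ≡ 1187
99^8 ≡ 1187^2 = 1408969 ≡ 1791
99^16 ≡ 1791^2 = 3207681 ≡ 1576
99^32 ≡ 1576^2 = 2483776 ≡ 750
99^64 ≡ 750^2 = 562500 ≡ 1188
99^128 ≡ 1188^2 = 1411344 ≡ 268
99^256 ≡ 268^2 = 71824 ≡ 1660
293 = 256 + 32 + 4 + 1, so 99^293 ≡ 1660·750·1187·99 ≡ 326 (mod 1949)
y^r · r^s ≡ 1665·326 = 542790 ≡ 968 (mod 1949)

968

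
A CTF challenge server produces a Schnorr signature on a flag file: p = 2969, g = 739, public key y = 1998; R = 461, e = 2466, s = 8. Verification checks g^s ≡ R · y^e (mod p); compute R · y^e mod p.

1998^2 = 3992004 ≡ 1668
1998^4 ≡ 1668^2 = 2782224 ≡ 271
1998^8 ≡ 271^2 = 73441 ≡ 2185
1998^16 ≡ 2185^2 = 4774225 ≡ 73
1998^32 ≡ 73^2 = 5329 ≡ 2360
1998^64 ≡ 2360^2 = 5569600 ≡ 2725
1998^128 ≡ 2725^2 = 7425625 ≡ 156
1998^256 ≡ 156^2 = 24336 ≡ 584
1998^512 ≡ 584^2 = 341056 ≡ 2590
1998^1024 ≡ 2590^2 = 6708100 ≡ 1129
1998^2048 ≡ 1129^2 = 1274641 ≡ 940
2466 = 2048 + 256 + 128 + 32 + 2, so 1998^2466 ≡ 940·584·156·2360·1668 ≡ 1774 (mod 2969)
R · y^e ≡ 461·1774 = 817814 ≡ 1339 (mod 2969)

1339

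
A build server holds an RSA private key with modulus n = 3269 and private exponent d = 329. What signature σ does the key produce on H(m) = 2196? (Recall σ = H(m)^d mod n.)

1648

(H(m))^2 ≡ 2196^2 = 4822416 ≡ 641
(H(m))^4 ≡ 641^2 = 410881 ≡ 2256
(H(m))^8 ≡ 2256^2 = 5089536 ≡ 2972
(H(m))^16 ≡ 2972^2 = 8832784 ≡ 3215
(H(m))^32 ≡ 3215^2 = 10336225 ≡ 2916
(H(m))^64 ≡ 2916^2 = 8503056 ≡ 387
(H(m))^128 ≡ 387^2 = 149769 ≡ 2664
(H(m))^256 ≡ 2664^2 = 7096896 ≡ 3166
329 = 256 + 64 + 8 + 1, so (H(m))^329 ≡ 3166·387·2972·2196 ≡ 1648 (mod 3269)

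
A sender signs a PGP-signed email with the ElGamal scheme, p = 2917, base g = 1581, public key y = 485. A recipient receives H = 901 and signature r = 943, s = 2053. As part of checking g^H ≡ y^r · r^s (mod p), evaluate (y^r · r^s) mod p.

868

485^943 mod 2917 = 542
943^2053 mod 2917 = 895
y^r · r^s ≡ 542·895 = 485090 ≡ 868 (mod 2917)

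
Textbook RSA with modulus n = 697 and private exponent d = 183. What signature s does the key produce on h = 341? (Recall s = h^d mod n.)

h^2 ≡ 341^2 = 116281 ≡ 579
h^4 ≡ 579^2 = 335241 ≡ 681
h^8 ≡ 681^2 = 463761 ≡ 256
h^16 ≡ 256^2 = 65536 ≡ 18
h^32 ≡ 18^2 = 324
h^64 ≡ 324^2 = 104976 ≡ 426
h^128 ≡ 426^2 = 181476 ≡ 256
183 = 128 + 32 + 16 + 4 + 2 + 1, so h^183 ≡ 256·324·18·681·579·341 ≡ 222 (mod 697)

222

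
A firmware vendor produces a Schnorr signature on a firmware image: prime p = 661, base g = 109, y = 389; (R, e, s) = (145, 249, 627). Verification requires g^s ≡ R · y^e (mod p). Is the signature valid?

g^s mod p:
109^627 mod 661 = 471
R · y^e mod p:
389^249 mod 661 = 273
145·273 = 39585 ≡ 586 (mod 661)
471 ≠ 586; the check fails.

invalid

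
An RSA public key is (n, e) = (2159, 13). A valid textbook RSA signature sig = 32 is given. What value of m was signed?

Squares mod 2159: sig^1≡32, sig^2≡1024, sig^4≡1461, sig^8≡1429
13 = 8 + 4 + 1, so sig^13 ≡ 1429·1461·32 ≡ 512 (mod 2159)

512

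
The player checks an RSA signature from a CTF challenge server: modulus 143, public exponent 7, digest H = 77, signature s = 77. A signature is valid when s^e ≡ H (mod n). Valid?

yes

Squares mod 143: s^1≡77, s^2≡66, s^4≡66
7 = 4 + 2 + 1, so s^7 ≡ 66·66·77 ≡ 77 (mod 143)
s^7 mod 143 = 77 matches H.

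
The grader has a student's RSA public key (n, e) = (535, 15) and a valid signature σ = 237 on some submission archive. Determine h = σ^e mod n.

σ^15 mod 535 = 518

518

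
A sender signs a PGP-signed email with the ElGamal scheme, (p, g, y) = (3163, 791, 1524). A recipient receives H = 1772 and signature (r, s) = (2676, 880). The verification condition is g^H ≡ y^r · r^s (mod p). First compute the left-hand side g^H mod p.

791^1772 mod 3163 = 2720

2720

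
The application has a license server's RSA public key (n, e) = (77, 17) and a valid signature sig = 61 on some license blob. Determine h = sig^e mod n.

sig^2 ≡ 61^2 = 3721 ≡ 25
sig^4 ≡ 25^2 = 625 ≡ 9
sig^8 ≡ 9^2 = 81 ≡ 4
sig^16 ≡ 4^2 = 16
17 = 16 + 1, so sig^17 ≡ 16·61 ≡ 52 (mod 77)

52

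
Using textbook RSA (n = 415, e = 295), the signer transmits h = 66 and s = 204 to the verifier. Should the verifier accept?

reject

s^295 mod 415 = 349
s^295 mod 415 = 349, but h = 66.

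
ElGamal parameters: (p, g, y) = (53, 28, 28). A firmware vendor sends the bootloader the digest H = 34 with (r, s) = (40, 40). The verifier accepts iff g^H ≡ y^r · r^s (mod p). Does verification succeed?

Left side g^H mod p:
Squares mod 53: 28^1≡28, 28^2≡42, 28^4≡15, 28^8≡13, 28^16≡10, 28^32≡47
34 = 32 + 2, so 28^34 ≡ 47·42 ≡ 13 (mod 53)
Right side y^r · r^s mod p:
Squares mod 53: 28^1≡28, 28^2≡42, 28^4≡15, 28^8≡13, 28^16≡10, 28^32≡47
40 = 32 + 8, so 28^40 ≡ 47·13 ≡ 28 (mod 53)
Squares mod 53: 40^1≡40, 40^2≡10, 40^4≡47, 40^8≡36, 40^16≡24, 40^32≡46
40 = 32 + 8, so 40^40 ≡ 46·36 ≡ 13 (mod 53)
28·13 = 364 ≡ 46 (mod 53)
13 ≠ 46, so verification fails.

fails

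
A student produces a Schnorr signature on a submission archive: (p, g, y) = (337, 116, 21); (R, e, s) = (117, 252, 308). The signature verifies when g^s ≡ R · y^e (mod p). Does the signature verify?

verifies

g^s mod p:
116^308 mod 337 = 117
R · y^e mod p:
21^252 mod 337 = 1
117·1 = 117 ≡ 117 (mod 337)
117 ≡ 117 (mod 337); signature holds.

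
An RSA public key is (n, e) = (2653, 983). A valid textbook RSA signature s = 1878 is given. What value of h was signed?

s^2 ≡ 1878^2 = 3526884 ≡ 1047
s^4 ≡ 1047^2 = 1096209 ≡ 520
s^8 ≡ 520^2 = 270400 ≡ 2447
s^16 ≡ 2447^2 = 5987809 ≡ 2641
s^32 ≡ 2641^2 = 6974881 ≡ 144
s^64 ≡ 144^2 = 20736 ≡ 2165
s^128 ≡ 2165^2 = 4687225 ≡ 2027
s^256 ≡ 2027^2 = 4108729 ≡ 1885
s^512 ≡ 1885^2 = 3553225 ≡ 858
983 = 512 + 256 + 128 + 64 + 16 + 4 + 2 + 1, so s^983 ≡ 858·1885·2027·2165·2641·520·1047·1878 ≡ 557 (mod 2653)

557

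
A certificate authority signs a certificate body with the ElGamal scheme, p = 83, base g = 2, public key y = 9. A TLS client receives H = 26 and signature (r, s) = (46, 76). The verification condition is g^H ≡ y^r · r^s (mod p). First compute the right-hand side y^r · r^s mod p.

9^2 = 81
9^4 ≡ 81^2 = 6561 ≡ 4
9^8 ≡ 4^2 = 16
9^16 ≡ 16^2 = 256 ≡ 7
9^32 ≡ 7^2 = 49
46 = 32 + 8 + 4 + 2, so 9^46 ≡ 49·16·4·81 ≡ 36 (mod 83)
46^2 = 2116 ≡ 41
46^4 ≡ 41^2 = 1681 ≡ 21
46^8 ≡ 21^2 = 441 ≡ 26
46^16 ≡ 26^2 = 676 ≡ 12
46^32 ≡ 12^2 = 144 ≡ 61
46^64 ≡ 61^2 = 3721 ≡ 69
76 = 64 + 8 + 4, so 46^76 ≡ 69·26·21 ≡ 75 (mod 83)
y^r · r^s ≡ 36·75 = 2700 ≡ 44 (mod 83)

44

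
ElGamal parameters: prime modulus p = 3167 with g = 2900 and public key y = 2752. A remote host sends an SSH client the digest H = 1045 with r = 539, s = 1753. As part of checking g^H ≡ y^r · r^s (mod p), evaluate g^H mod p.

1645

Squares mod 3167: 2900^1≡2900, 2900^2≡1615, 2900^4≡1784, 2900^8≡2988, 2900^16≡371, 2900^32≡1460, 2900^64≡209, 2900^128≡2510, 2900^256≡937, 2900^512≡710, 2900^1024≡547
1045 = 1024 + 16 + 4 + 1, so 2900^1045 ≡ 547·371·1784·2900 ≡ 1645 (mod 3167)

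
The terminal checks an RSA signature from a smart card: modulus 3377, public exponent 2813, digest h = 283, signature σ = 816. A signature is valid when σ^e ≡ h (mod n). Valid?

yes

σ^2 ≡ 816^2 = 665856 ≡ 587
σ^4 ≡ 587^2 = 344569 ≡ 115
σ^8 ≡ 115^2 = 13225 ≡ 3094
σ^16 ≡ 3094^2 = 9572836 ≡ 2418
σ^32 ≡ 2418^2 = 5846724 ≡ 1137
σ^64 ≡ 1137^2 = 1292769 ≡ 2755
σ^128 ≡ 2755^2 = 7590025 ≡ 1906
σ^256 ≡ 1906^2 = 3632836 ≡ 2561
σ^512 ≡ 2561^2 = 6558721 ≡ 587
σ^1024 ≡ 587^2 = 344569 ≡ 115
σ^2048 ≡ 115^2 = 13225 ≡ 3094
2813 = 2048 + 512 + 128 + 64 + 32 + 16 + 8 + 4 + 1, so σ^2813 ≡ 3094·587·1906·2755·1137·2418·3094·115·816 ≡ 283 (mod 3377)
σ^2813 mod 3377 = 283 matches h.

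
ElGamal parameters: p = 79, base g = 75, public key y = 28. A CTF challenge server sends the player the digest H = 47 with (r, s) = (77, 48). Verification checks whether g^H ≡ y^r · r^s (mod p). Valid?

Left side g^H mod p:
Squares mod 79: 75^1≡75, 75^2≡16, 75^4≡19, 75^8≡45, 75^16≡50, 75^32≡51
47 = 32 + 8 + 4 + 2 + 1, so 75^47 ≡ 51·45·19·16·75 ≡ 34 (mod 79)
Right side y^r · r^s mod p:
Squares mod 79: 28^1≡28, 28^2≡73, 28^4≡36, 28^8≡32, 28^16≡76, 28^32≡9, 28^64≡2
77 = 64 + 8 + 4 + 1, so 28^77 ≡ 2·32·36·28 ≡ 48 (mod 79)
Squares mod 79: 77^1≡77, 77^2≡4, 77^4≡16, 77^8≡19, 77^16≡45, 77^32≡50
48 = 32 + 16, so 77^48 ≡ 50·45 ≡ 38 (mod 79)
48·38 = 1824 ≡ 7 (mod 79)
34 ≠ 7, so verification fails.

no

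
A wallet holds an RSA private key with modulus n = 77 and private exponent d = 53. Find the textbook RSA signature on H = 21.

21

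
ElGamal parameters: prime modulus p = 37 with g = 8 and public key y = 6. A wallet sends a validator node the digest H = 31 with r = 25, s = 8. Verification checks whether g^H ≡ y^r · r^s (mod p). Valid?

no

Left side g^H mod p:
8^31 mod 37 = 29
Right side y^r · r^s mod p:
6^25 mod 37 = 6
25^8 mod 37 = 34
6·34 = 204 ≡ 19 (mod 37)
29 ≠ 19, so verification fails.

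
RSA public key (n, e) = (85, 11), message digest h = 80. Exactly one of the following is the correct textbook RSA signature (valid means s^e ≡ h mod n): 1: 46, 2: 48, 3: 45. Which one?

3

Candidate 1: Squares mod 85: 46^1≡46, 46^2≡76, 46^4≡81, 46^8≡16; 11 = 8 + 2 + 1, so 46^11 ≡ 16·76·46 ≡ 6 (mod 85)
Candidate 2: Squares mod 85: 48^1≡48, 48^2≡9, 48^4≡81, 48^8≡16; 11 = 8 + 2 + 1, so 48^11 ≡ 16·9·48 ≡ 27 (mod 85)
Candidate 3: Squares mod 85: 45^1≡45, 45^2≡70, 45^4≡55, 45^8≡50; 11 = 8 + 2 + 1, so 45^11 ≡ 50·70·45 ≡ 80 (mod 85)
  → matches h = 80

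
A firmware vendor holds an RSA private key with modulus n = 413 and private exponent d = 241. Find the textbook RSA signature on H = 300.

H^2 ≡ 300^2 = 90000 ≡ 379
H^4 ≡ 379^2 = 143641 ≡ 330
H^8 ≡ 330^2 = 108900 ≡ 281
H^16 ≡ 281^2 = 78961 ≡ 78
H^32 ≡ 78^2 = 6084 ≡ 302
H^64 ≡ 302^2 = 91204 ≡ 344
H^128 ≡ 344^2 = 118336 ≡ 218
241 = 128 + 64 + 32 + 16 + 1, so H^241 ≡ 218·344·302·78·300 ≡ 48 (mod 413)

48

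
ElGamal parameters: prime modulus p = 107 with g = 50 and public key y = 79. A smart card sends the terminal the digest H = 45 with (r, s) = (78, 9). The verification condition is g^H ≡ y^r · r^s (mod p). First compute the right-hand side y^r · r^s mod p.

79^78 mod 107 = 30
78^9 mod 107 = 22
y^r · r^s ≡ 30·22 = 660 ≡ 18 (mod 107)

18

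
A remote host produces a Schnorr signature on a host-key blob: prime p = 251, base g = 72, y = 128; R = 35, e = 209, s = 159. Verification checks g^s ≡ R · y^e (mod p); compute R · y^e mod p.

128^2 = 16384 ≡ 69
128^4 ≡ 69^2 = 4761 ≡ 243
128^8 ≡ 243^2 = 59049 ≡ 64
128^16 ≡ 64^2 = 4096 ≡ 80
128^32 ≡ 80^2 = 6400 ≡ 125
128^64 ≡ 125^2 = 15625 ≡ 63
128^128 ≡ 63^2 = 3969 ≡ 204
209 = 128 + 64 + 16 + 1, so 128^209 ≡ 204·63·80·128 ≡ 160 (mod 251)
R · y^e ≡ 35·160 = 5600 ≡ 78 (mod 251)

78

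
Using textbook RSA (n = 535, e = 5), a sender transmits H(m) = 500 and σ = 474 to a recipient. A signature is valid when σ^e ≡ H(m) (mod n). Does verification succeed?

σ^2 ≡ 474^2 = 224676 ≡ 511
σ^4 ≡ 511^2 = 261121 ≡ 41
5 = 4 + 1, so σ^5 ≡ 41·474 ≡ 174 (mod 535)
174 ≠ 500, so verification fails.

fails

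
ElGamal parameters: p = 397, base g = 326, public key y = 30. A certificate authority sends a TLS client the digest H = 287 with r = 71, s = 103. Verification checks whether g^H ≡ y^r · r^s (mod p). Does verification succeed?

Left side g^H mod p:
Squares mod 397: 326^1≡326, 326^2≡277, 326^4≡108, 326^8≡151, 326^16≡172, 326^32≡206, 326^64≡354, 326^128≡261, 326^256≡234
287 = 256 + 16 + 8 + 4 + 2 + 1, so 326^287 ≡ 234·172·151·108·277·326 ≡ 294 (mod 397)
Right side y^r · r^s mod p:
Squares mod 397: 30^1≡30, 30^2≡106, 30^4≡120, 30^8≡108, 30^16≡151, 30^32≡172, 30^64≡206
71 = 64 + 4 + 2 + 1, so 30^71 ≡ 206·120·106·30 ≡ 27 (mod 397)
Squares mod 397: 71^1≡71, 71^2≡277, 71^4≡108, 71^8≡151, 71^16≡172, 71^32≡206, 71^64≡354
103 = 64 + 32 + 4 + 2 + 1, so 71^103 ≡ 354·206·108·277·71 ≡ 55 (mod 397)
27·55 = 1485 ≡ 294 (mod 397)
294 ≡ 294 (mod 397), so the signature is genuine.

passes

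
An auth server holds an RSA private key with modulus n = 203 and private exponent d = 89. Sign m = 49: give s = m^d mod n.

140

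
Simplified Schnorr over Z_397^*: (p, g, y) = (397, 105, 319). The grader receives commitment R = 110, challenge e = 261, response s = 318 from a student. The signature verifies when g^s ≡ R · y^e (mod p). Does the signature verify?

verifies

g^s mod p:
105^2 = 11025 ≡ 306
105^4 ≡ 306^2 = 93636 ≡ 341
105^8 ≡ 341^2 = 116281 ≡ 357
105^16 ≡ 357^2 = 127449 ≡ 12
105^32 ≡ 12^2 = 144
105^64 ≡ 144^2 = 20736 ≡ 92
105^128 ≡ 92^2 = 8464 ≡ 127
105^256 ≡ 127^2 = 16129 ≡ 249
318 = 256 + 32 + 16 + 8 + 4 + 2, so 105^318 ≡ 249·144·12·357·341·306 ≡ 106 (mod 397)
R · y^e mod p:
319^2 = 101761 ≡ 129
319^4 ≡ 129^2 = 16641 ≡ 364
319^8 ≡ 364^2 = 132496 ≡ 295
319^16 ≡ 295^2 = 87025 ≡ 82
319^32 ≡ 82^2 = 6724 ≡ 372
319^64 ≡ 372^2 = 138384 ≡ 228
319^128 ≡ 228^2 = 51984 ≡ 374
319^256 ≡ 374^2 = 139876 ≡ 132
261 = 256 + 4 + 1, so 319^261 ≡ 132·364·319 ≡ 333 (mod 397)
110·333 = 36630 ≡ 106 (mod 397)
106 ≡ 106 (mod 397); signature holds.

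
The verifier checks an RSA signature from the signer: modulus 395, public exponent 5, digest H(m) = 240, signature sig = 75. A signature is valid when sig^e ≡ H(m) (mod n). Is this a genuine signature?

genuine

sig^2 ≡ 75^2 = 5625 ≡ 95
sig^4 ≡ 95^2 = 9025 ≡ 335
5 = 4 + 1, so sig^5 ≡ 335·75 ≡ 240 (mod 395)
sig^5 mod 395 = 240 matches H(m).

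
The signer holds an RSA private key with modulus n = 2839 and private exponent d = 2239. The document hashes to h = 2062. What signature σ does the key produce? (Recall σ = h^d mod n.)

7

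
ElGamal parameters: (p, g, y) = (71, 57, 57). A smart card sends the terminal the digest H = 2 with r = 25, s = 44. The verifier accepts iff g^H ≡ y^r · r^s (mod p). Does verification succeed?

passes

Left side g^H mod p:
57^2 = 3249 ≡ 54
Right side y^r · r^s mod p:
57^2 = 3249 ≡ 54
57^4 ≡ 54^2 = 2916 ≡ 5
57^8 ≡ 5^2 = 25
57^16 ≡ 25^2 = 625 ≡ 57
25 = 16 + 8 + 1, so 57^25 ≡ 57·25·57 ≡ 1 (mod 71)
25^2 = 625 ≡ 57
25^4 ≡ 57^2 = 3249 ≡ 54
25^8 ≡ 54^2 = 2916 ≡ 5
25^16 ≡ 5^2 = 25
25^32 ≡ 25^2 = 625 ≡ 57
44 = 32 + 8 + 4, so 25^44 ≡ 57·5·54 ≡ 54 (mod 71)
1·54 = 54 ≡ 54 (mod 71)
54 ≡ 54 (mod 71), so the signature is genuine.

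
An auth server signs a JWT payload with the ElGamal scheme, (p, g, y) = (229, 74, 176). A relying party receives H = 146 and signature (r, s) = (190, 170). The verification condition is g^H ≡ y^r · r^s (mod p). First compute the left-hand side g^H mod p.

220

74^2 = 5476 ≡ 209
74^4 ≡ 209^2 = 43681 ≡ 171
74^8 ≡ 171^2 = 29241 ≡ 158
74^16 ≡ 158^2 = 24964 ≡ 3
74^32 ≡ 3^2 = 9
74^64 ≡ 9^2 = 81
74^128 ≡ 81^2 = 6561 ≡ 149
146 = 128 + 16 + 2, so 74^146 ≡ 149·3·209 ≡ 220 (mod 229)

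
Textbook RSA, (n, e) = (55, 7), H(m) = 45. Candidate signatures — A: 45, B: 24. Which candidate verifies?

A

Candidate A: 45^2 = 2025 ≡ 45; 45^4 ≡ 45^2 = 2025 ≡ 45; 7 = 4 + 2 + 1, so 45^7 ≡ 45·45·45 ≡ 45 (mod 55)
  → matches H(m) = 45
Candidate B: 24^2 = 576 ≡ 26; 24^4 ≡ 26^2 = 676 ≡ 16; 7 = 4 + 2 + 1, so 24^7 ≡ 16·26·24 ≡ 29 (mod 55)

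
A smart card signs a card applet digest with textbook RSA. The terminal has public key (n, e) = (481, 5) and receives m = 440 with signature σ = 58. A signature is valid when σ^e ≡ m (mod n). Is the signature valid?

invalid

Squares mod 481: σ^1≡58, σ^2≡478, σ^4≡9
5 = 4 + 1, so σ^5 ≡ 9·58 ≡ 41 (mod 481)
41 ≠ 440, so verification fails.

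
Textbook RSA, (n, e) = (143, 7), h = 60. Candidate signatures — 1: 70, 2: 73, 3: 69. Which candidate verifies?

Candidate 1: Squares mod 143: 70^1≡70, 70^2≡38, 70^4≡14; 7 = 4 + 2 + 1, so 70^7 ≡ 14·38·70 ≡ 60 (mod 143)
  → matches h = 60
Candidate 2: Squares mod 143: 73^1≡73, 73^2≡38, 73^4≡14; 7 = 4 + 2 + 1, so 73^7 ≡ 14·38·73 ≡ 83 (mod 143)
Candidate 3: Squares mod 143: 69^1≡69, 69^2≡42, 69^4≡48; 7 = 4 + 2 + 1, so 69^7 ≡ 48·42·69 ≡ 108 (mod 143)

1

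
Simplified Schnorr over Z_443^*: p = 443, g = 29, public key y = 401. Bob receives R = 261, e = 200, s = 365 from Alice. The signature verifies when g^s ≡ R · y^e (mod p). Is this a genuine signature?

genuine

g^s mod p:
29^2 = 841 ≡ 398
29^4 ≡ 398^2 = 158404 ≡ 253
29^8 ≡ 253^2 = 64009 ≡ 217
29^16 ≡ 217^2 = 47089 ≡ 131
29^32 ≡ 131^2 = 17161 ≡ 327
29^64 ≡ 327^2 = 106929 ≡ 166
29^128 ≡ 166^2 = 27556 ≡ 90
29^256 ≡ 90^2 = 8100 ≡ 126
365 = 256 + 64 + 32 + 8 + 4 + 1, so 29^365 ≡ 126·166·327·217·253·29 ≡ 171 (mod 443)
R · y^e mod p:
401^2 = 160801 ≡ 435
401^4 ≡ 435^2 = 189225 ≡ 64
401^8 ≡ 64^2 = 4096 ≡ 109
401^16 ≡ 109^2 = 11881 ≡ 363
401^32 ≡ 363^2 = 131769 ≡ 198
401^64 ≡ 198^2 = 39204 ≡ 220
401^128 ≡ 220^2 = 48400 ≡ 113
200 = 128 + 64 + 8, so 401^200 ≡ 113·220·109 ≡ 352 (mod 443)
261·352 = 91872 ≡ 171 (mod 443)
171 ≡ 171 (mod 443); signature holds.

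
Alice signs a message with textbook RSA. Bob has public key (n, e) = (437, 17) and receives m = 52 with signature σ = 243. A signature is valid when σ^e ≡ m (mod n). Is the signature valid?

valid

Squares mod 437: σ^1≡243, σ^2≡54, σ^4≡294, σ^8≡347, σ^16≡234
17 = 16 + 1, so σ^17 ≡ 234·243 ≡ 52 (mod 437)
σ^17 mod 437 = 52 matches m.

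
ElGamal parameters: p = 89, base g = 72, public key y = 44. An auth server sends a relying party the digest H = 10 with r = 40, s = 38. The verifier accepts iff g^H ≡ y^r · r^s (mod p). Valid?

Left side g^H mod p:
72^2 = 5184 ≡ 22
72^4 ≡ 22^2 = 484 ≡ 39
72^8 ≡ 39^2 = 1521 ≡ 8
10 = 8 + 2, so 72^10 ≡ 8·22 ≡ 87 (mod 89)
Right side y^r · r^s mod p:
44^2 = 1936 ≡ 67
44^4 ≡ 67^2 = 4489 ≡ 39
44^8 ≡ 39^2 = 1521 ≡ 8
44^16 ≡ 8^2 = 64
44^32 ≡ 64^2 = 4096 ≡ 2
40 = 32 + 8, so 44^40 ≡ 2·8 ≡ 16 (mod 89)
40^2 = 1600 ≡ 87
40^4 ≡ 87^2 = 7569 ≡ 4
40^8 ≡ 4^2 = 16
40^16 ≡ 16^2 = 256 ≡ 78
40^32 ≡ 78^2 = 6084 ≡ 32
38 = 32 + 4 + 2, so 40^38 ≡ 32·4·87 ≡ 11 (mod 89)
16·11 = 176 ≡ 87 (mod 89)
87 ≡ 87 (mod 89), so the signature is genuine.

yes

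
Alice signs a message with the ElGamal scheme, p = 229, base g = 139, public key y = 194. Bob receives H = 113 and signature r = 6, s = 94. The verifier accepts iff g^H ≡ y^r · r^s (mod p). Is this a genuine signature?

Left side g^H mod p:
139^113 mod 229 = 28
Right side y^r · r^s mod p:
194^6 mod 229 = 185
6^94 mod 229 = 226
185·226 = 41810 ≡ 132 (mod 229)
28 ≠ 132, so verification fails.

forged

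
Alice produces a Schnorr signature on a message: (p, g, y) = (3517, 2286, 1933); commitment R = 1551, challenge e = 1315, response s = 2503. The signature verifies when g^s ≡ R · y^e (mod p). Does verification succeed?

g^s mod p:
2286^2 = 5225796 ≡ 3051
2286^4 ≡ 3051^2 = 9308601 ≡ 2619
2286^8 ≡ 2619^2 = 6859161 ≡ 1011
2286^16 ≡ 1011^2 = 1022121 ≡ 2191
2286^32 ≡ 2191^2 = 4800481 ≡ 3293
2286^64 ≡ 3293^2 = 10843849 ≡ 938
2286^128 ≡ 938^2 = 879844 ≡ 594
2286^256 ≡ 594^2 = 352836 ≡ 1136
2286^512 ≡ 1136^2 = 1290496 ≡ 3274
2286^1024 ≡ 3274^2 = 10719076 ≡ 2777
2286^2048 ≡ 2777^2 = 7711729 ≡ 2465
2503 = 2048 + 256 + 128 + 64 + 4 + 2 + 1, so 2286^2503 ≡ 2465·1136·594·938·2619·3051·2286 ≡ 2268 (mod 3517)
R · y^e mod p:
1933^2 = 3736489 ≡ 1435
1933^4 ≡ 1435^2 = 2059225 ≡ 1780
1933^8 ≡ 1780^2 = 3168400 ≡ 3100
1933^16 ≡ 3100^2 = 9610000 ≡ 1556
1933^32 ≡ 1556^2 = 2421136 ≡ 1440
1933^64 ≡ 1440^2 = 2073600 ≡ 2087
1933^128 ≡ 2087^2 = 4355569 ≡ 1523
1933^256 ≡ 1523^2 = 2319529 ≡ 1826
1933^512 ≡ 1826^2 = 3334276 ≡ 160
1933^1024 ≡ 160^2 = 25600 ≡ 981
1315 = 1024 + 256 + 32 + 2 + 1, so 1933^1315 ≡ 981·1826·1440·1435·1933 ≡ 3362 (mod 3517)
1551·3362 = 5214462 ≡ 2268 (mod 3517)
2268 ≡ 2268 (mod 3517); signature holds.

passes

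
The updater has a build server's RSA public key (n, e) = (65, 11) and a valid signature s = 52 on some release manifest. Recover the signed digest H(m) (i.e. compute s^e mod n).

13

Squares mod 65: s^1≡52, s^2≡39, s^4≡26, s^8≡26
11 = 8 + 2 + 1, so s^11 ≡ 26·39·52 ≡ 13 (mod 65)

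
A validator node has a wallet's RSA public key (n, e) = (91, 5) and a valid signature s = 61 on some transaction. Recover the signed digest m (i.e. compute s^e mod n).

s^2 ≡ 61^2 = 3721 ≡ 81
s^4 ≡ 81^2 = 6561 ≡ 9
5 = 4 + 1, so s^5 ≡ 9·61 ≡ 3 (mod 91)

3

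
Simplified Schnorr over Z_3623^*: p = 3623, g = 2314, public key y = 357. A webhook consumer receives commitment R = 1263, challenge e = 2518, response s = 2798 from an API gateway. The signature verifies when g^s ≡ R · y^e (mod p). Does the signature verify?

g^s mod p:
2314^2 = 5354596 ≡ 3425
2314^4 ≡ 3425^2 = 11730625 ≡ 2974
2314^8 ≡ 2974^2 = 8844676 ≡ 933
2314^16 ≡ 933^2 = 870489 ≡ 969
2314^32 ≡ 969^2 = 938961 ≡ 604
2314^64 ≡ 604^2 = 364816 ≡ 2516
2314^128 ≡ 2516^2 = 6330256 ≡ 875
2314^256 ≡ 875^2 = 765625 ≡ 1172
2314^512 ≡ 1172^2 = 1373584 ≡ 467
2314^1024 ≡ 467^2 = 218089 ≡ 709
2314^2048 ≡ 709^2 = 502681 ≡ 2707
2798 = 2048 + 512 + 128 + 64 + 32 + 8 + 4 + 2, so 2314^2798 ≡ 2707·467·875·2516·604·933·2974·3425 ≡ 3497 (mod 3623)
R · y^e mod p:
357^2 = 127449 ≡ 644
357^4 ≡ 644^2 = 414736 ≡ 1714
357^8 ≡ 1714^2 = 2937796 ≡ 3166
357^16 ≡ 3166^2 = 10023556 ≡ 2338
357^32 ≡ 2338^2 = 5466244 ≡ 2760
357^64 ≡ 2760^2 = 7617600 ≡ 2054
357^128 ≡ 2054^2 = 4218916 ≡ 1744
357^256 ≡ 1744^2 = 3041536 ≡ 1839
357^512 ≡ 1839^2 = 3381921 ≡ 1662
357^1024 ≡ 1662^2 = 2762244 ≡ 1518
357^2048 ≡ 1518^2 = 2304324 ≡ 96
2518 = 2048 + 256 + 128 + 64 + 16 + 4 + 2, so 357^2518 ≡ 96·1839·1744·2054·2338·1714·644 ≡ 1962 (mod 3623)
1263·1962 = 2478006 ≡ 3497 (mod 3623)
3497 ≡ 3497 (mod 3623); signature holds.

verifies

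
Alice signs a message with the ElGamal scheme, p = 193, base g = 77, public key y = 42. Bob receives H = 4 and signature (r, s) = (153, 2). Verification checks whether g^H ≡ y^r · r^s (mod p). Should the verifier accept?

Left side g^H mod p:
77^2 = 5929 ≡ 139
77^4 ≡ 139^2 = 19321 ≡ 21
Right side y^r · r^s mod p:
42^2 = 1764 ≡ 27
42^4 ≡ 27^2 = 729 ≡ 150
42^8 ≡ 150^2 = 22500 ≡ 112
42^16 ≡ 112^2 = 12544 ≡ 192
42^32 ≡ 192^2 = 36864 ≡ 1
42^64 ≡ 1^2 = 1
42^128 ≡ 1^2 = 1
153 = 128 + 16 + 8 + 1, so 42^153 ≡ 1·192·112·42 ≡ 121 (mod 193)
153^2 = 23409 ≡ 56
121·56 = 6776 ≡ 21 (mod 193)
21 ≡ 21 (mod 193), so the signature is genuine.

accept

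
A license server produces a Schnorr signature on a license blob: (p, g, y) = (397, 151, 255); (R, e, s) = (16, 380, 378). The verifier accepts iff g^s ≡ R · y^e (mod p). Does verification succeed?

fails

g^s mod p:
151^2 = 22801 ≡ 172
151^4 ≡ 172^2 = 29584 ≡ 206
151^8 ≡ 206^2 = 42436 ≡ 354
151^16 ≡ 354^2 = 125316 ≡ 261
151^32 ≡ 261^2 = 68121 ≡ 234
151^64 ≡ 234^2 = 54756 ≡ 367
151^128 ≡ 367^2 = 134689 ≡ 106
151^256 ≡ 106^2 = 11236 ≡ 120
378 = 256 + 64 + 32 + 16 + 8 + 2, so 151^378 ≡ 120·367·234·261·354·172 ≡ 333 (mod 397)
R · y^e mod p:
255^2 = 65025 ≡ 314
255^4 ≡ 314^2 = 98596 ≡ 140
255^8 ≡ 140^2 = 19600 ≡ 147
255^16 ≡ 147^2 = 21609 ≡ 171
255^32 ≡ 171^2 = 29241 ≡ 260
255^64 ≡ 260^2 = 67600 ≡ 110
255^128 ≡ 110^2 = 12100 ≡ 190
255^256 ≡ 190^2 = 36100 ≡ 370
380 = 256 + 64 + 32 + 16 + 8 + 4, so 255^380 ≡ 370·110·260·171·147·140 ≡ 332 (mod 397)
16·332 = 5312 ≡ 151 (mod 397)
333 ≠ 151; the check fails.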